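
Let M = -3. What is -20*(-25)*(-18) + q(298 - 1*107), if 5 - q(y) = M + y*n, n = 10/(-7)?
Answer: -61034/7 ≈ -8719.1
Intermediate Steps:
n = -10/7 (n = 10*(-1/7) = -10/7 ≈ -1.4286)
q(y) = 8 + 10*y/7 (q(y) = 5 - (-3 + y*(-10/7)) = 5 - (-3 - 10*y/7) = 5 + (3 + 10*y/7) = 8 + 10*y/7)
-20*(-25)*(-18) + q(298 - 1*107) = -20*(-25)*(-18) + (8 + 10*(298 - 1*107)/7) = 500*(-18) + (8 + 10*(298 - 107)/7) = -9000 + (8 + (10/7)*191) = -9000 + (8 + 1910/7) = -9000 + 1966/7 = -61034/7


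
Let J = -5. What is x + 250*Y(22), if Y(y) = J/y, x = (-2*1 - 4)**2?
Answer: -229/11 ≈ -20.818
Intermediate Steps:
x = 36 (x = (-2 - 4)**2 = (-6)**2 = 36)
Y(y) = -5/y
x + 250*Y(22) = 36 + 250*(-5/22) = 36 - 625/11 = -229/11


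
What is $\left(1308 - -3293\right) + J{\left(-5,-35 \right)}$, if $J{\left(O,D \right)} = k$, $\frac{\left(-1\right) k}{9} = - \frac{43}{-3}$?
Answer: $4472$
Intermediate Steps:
$k = -129$ ($k = - 9 \left(- \frac{43}{-3}\right) = - 9 \left(\left(-43\right) \left(- \frac{1}{3}\right)\right) = \left(-9\right) \frac{43}{3} = -129$)
$J{\left(O,D \right)} = -129$
$\left(1308 - -3293\right) + J{\left(-5,-35 \right)} = \left(1308 - -3293\right) - 129 = \left(1308 + 3293\right) - 129 = 4601 - 129 = 4472$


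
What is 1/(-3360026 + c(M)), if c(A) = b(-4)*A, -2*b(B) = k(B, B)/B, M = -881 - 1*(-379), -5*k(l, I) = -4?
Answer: -5/16800381 ≈ -2.9761e-7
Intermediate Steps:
k(l, I) = 4/5 (k(l, I) = -1/5*(-4) = 4/5)
M = -502 (M = -881 + 379 = -502)
b(B) = -2/(5*B)
c(A) = A/10 (c(A) = (-2/5/(-4))*A = (-2/5*(-1/4))*A = A/10)
1/(-3360026 + c(M)) = 1/(-3360026 + (1/10)*(-502)) = 1/(-3360026 - 251/5) = 1/(-16800381/5) = -5/16800381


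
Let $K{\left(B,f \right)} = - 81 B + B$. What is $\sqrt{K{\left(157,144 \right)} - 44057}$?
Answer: $i \sqrt{56617} \approx 237.94 i$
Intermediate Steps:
$K{\left(B,f \right)} = - 80 B$
$\sqrt{K{\left(157,144 \right)} - 44057} = \sqrt{\left(-80\right) 157 - 44057} = \sqrt{-12560 - 44057} = \sqrt{-56617} = i \sqrt{56617}$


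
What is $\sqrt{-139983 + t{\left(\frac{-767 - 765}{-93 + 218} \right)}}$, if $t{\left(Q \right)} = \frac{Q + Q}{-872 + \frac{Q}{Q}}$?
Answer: $\frac{i \sqrt{66373013595655}}{21775} \approx 374.14 i$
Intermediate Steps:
$t{\left(Q \right)} = - \frac{2 Q}{871}$ ($t{\left(Q \right)} = \frac{2 Q}{-872 + 1} = \frac{2 Q}{-871} = 2 Q \left(- \frac{1}{871}\right) = - \frac{2 Q}{871}$)
$\sqrt{-139983 + t{\left(\frac{-767 - 765}{-93 + 218} \right)}} = \sqrt{-139983 - \frac{2 \frac{-767 - 765}{-93 + 218}}{871}} = \sqrt{-139983 - \frac{2 \left(- \frac{1532}{125}\right)}{871}} = \sqrt{-139983 - \frac{2 \left(\left(-1532\right) \frac{1}{125}\right)}{871}} = \sqrt{-139983 - - \frac{3064}{108875}} = \sqrt{-139983 + \frac{3064}{108875}} = \sqrt{- \frac{15240646061}{108875}} = \frac{i \sqrt{66373013595655}}{21775}$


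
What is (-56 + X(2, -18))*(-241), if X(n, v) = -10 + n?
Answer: 15424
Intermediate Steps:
(-56 + X(2, -18))*(-241) = (-56 + (-10 + 2))*(-241) = (-56 - 8)*(-241) = -64*(-241) = 15424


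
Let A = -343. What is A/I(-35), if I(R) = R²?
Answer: -7/25 ≈ -0.28000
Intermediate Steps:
A/I(-35) = -343/((-35)²) = -343/1225 = -343*1/1225 = -7/25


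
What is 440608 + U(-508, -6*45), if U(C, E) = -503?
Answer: 440105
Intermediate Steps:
440608 + U(-508, -6*45) = 440608 - 503 = 440105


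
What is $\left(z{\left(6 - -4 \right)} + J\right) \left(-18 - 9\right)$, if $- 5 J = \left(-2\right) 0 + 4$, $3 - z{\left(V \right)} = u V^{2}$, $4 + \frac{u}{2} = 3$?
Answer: $- \frac{27297}{5} \approx -5459.4$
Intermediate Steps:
$u = -2$ ($u = -8 + 2 \cdot 3 = -8 + 6 = -2$)
$z{\left(V \right)} = 3 + 2 V^{2}$ ($z{\left(V \right)} = 3 - - 2 V^{2} = 3 + 2 V^{2}$)
$J = - \frac{4}{5}$ ($J = - \frac{\left(-2\right) 0 + 4}{5} = - \frac{0 + 4}{5} = \left(- \frac{1}{5}\right) 4 = - \frac{4}{5} \approx -0.8$)
$\left(z{\left(6 - -4 \right)} + J\right) \left(-18 - 9\right) = \left(\left(3 + 2 \left(6 - -4\right)^{2}\right) - \frac{4}{5}\right) \left(-18 - 9\right) = \left(\left(3 + 2 \left(6 + 4\right)^{2}\right) - \frac{4}{5}\right) \left(-27\right) = \left(\left(3 + 2 \cdot 10^{2}\right) - \frac{4}{5}\right) \left(-27\right) = \left(\left(3 + 2 \cdot 100\right) - \frac{4}{5}\right) \left(-27\right) = \left(\left(3 + 200\right) - \frac{4}{5}\right) \left(-27\right) = \left(203 - \frac{4}{5}\right) \left(-27\right) = \frac{1011}{5} \left(-27\right) = - \frac{27297}{5}$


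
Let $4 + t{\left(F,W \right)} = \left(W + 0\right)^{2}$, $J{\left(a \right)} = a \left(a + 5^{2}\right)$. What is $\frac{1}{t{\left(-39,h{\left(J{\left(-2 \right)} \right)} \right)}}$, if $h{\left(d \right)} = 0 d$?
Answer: $- \frac{1}{4} \approx -0.25$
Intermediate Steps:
$J{\left(a \right)} = a \left(25 + a\right)$ ($J{\left(a \right)} = a \left(a + 25\right) = a \left(25 + a\right)$)
$h{\left(d \right)} = 0$
$t{\left(F,W \right)} = -4 + W^{2}$ ($t{\left(F,W \right)} = -4 + \left(W + 0\right)^{2} = -4 + W^{2}$)
$\frac{1}{t{\left(-39,h{\left(J{\left(-2 \right)} \right)} \right)}} = \frac{1}{-4 + 0^{2}} = \frac{1}{-4 + 0} = \frac{1}{-4} = - \frac{1}{4}$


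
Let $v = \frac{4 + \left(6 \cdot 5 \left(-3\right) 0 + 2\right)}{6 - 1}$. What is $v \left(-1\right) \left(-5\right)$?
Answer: $6$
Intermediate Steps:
$v = \frac{6}{5}$ ($v = \frac{4 + \left(30 \left(-3\right) 0 + 2\right)}{5} = \left(4 + \left(\left(-90\right) 0 + 2\right)\right) \frac{1}{5} = \left(4 + \left(0 + 2\right)\right) \frac{1}{5} = \left(4 + 2\right) \frac{1}{5} = 6 \cdot \frac{1}{5} = \frac{6}{5} \approx 1.2$)
$v \left(-1\right) \left(-5\right) = \frac{6}{5} \left(-1\right) \left(-5\right) = \left(- \frac{6}{5}\right) \left(-5\right) = 6$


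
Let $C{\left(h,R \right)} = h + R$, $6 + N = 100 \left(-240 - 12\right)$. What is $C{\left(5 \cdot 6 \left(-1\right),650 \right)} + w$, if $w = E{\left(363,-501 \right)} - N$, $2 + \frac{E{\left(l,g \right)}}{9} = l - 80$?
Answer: $28355$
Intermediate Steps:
$E{\left(l,g \right)} = -738 + 9 l$ ($E{\left(l,g \right)} = -18 + 9 \left(l - 80\right) = -18 + 9 \left(-80 + l\right) = -18 + \left(-720 + 9 l\right) = -738 + 9 l$)
$N = -25206$ ($N = -6 + 100 \left(-240 - 12\right) = -6 + 100 \left(-252\right) = -6 - 25200 = -25206$)
$w = 27735$ ($w = \left(-738 + 9 \cdot 363\right) - -25206 = \left(-738 + 3267\right) + 25206 = 2529 + 25206 = 27735$)
$C{\left(h,R \right)} = R + h$
$C{\left(5 \cdot 6 \left(-1\right),650 \right)} + w = \left(650 + 5 \cdot 6 \left(-1\right)\right) + 27735 = \left(650 + 30 \left(-1\right)\right) + 27735 = \left(650 - 30\right) + 27735 = 620 + 27735 = 28355$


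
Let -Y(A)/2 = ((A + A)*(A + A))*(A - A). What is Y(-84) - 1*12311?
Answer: -12311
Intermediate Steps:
Y(A) = 0 (Y(A) = -2*(A + A)*(A + A)*(A - A) = -2*(2*A)*(2*A)*0 = -2*4*A²*0 = -2*0 = 0)
Y(-84) - 1*12311 = 0 - 1*12311 = 0 - 12311 = -12311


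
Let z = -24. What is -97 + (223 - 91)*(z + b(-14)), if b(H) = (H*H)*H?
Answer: -365473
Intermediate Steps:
b(H) = H**3 (b(H) = H**2*H = H**3)
-97 + (223 - 91)*(z + b(-14)) = -97 + (223 - 91)*(-24 + (-14)**3) = -97 + 132*(-24 - 2744) = -97 + 132*(-2768) = -97 - 365376 = -365473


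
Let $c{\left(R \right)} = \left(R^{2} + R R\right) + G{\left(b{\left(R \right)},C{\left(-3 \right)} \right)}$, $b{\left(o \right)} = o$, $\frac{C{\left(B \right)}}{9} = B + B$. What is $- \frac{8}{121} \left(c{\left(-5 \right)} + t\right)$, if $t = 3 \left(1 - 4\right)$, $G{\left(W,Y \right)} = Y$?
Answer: $\frac{104}{121} \approx 0.8595$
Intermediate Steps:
$C{\left(B \right)} = 18 B$ ($C{\left(B \right)} = 9 \left(B + B\right) = 9 \cdot 2 B = 18 B$)
$c{\left(R \right)} = -54 + 2 R^{2}$ ($c{\left(R \right)} = \left(R^{2} + R R\right) + 18 \left(-3\right) = \left(R^{2} + R^{2}\right) - 54 = 2 R^{2} - 54 = -54 + 2 R^{2}$)
$t = -9$ ($t = 3 \left(-3\right) = -9$)
$- \frac{8}{121} \left(c{\left(-5 \right)} + t\right) = - \frac{8}{121} \left(\left(-54 + 2 \left(-5\right)^{2}\right) - 9\right) = \left(-8\right) \frac{1}{121} \left(\left(-54 + 2 \cdot 25\right) - 9\right) = - \frac{8 \left(\left(-54 + 50\right) - 9\right)}{121} = - \frac{8 \left(-4 - 9\right)}{121} = \left(- \frac{8}{121}\right) \left(-13\right) = \frac{104}{121}$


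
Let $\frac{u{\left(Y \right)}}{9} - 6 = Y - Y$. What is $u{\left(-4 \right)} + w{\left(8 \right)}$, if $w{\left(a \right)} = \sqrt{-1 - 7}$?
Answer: $54 + 2 i \sqrt{2} \approx 54.0 + 2.8284 i$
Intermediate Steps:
$w{\left(a \right)} = 2 i \sqrt{2}$ ($w{\left(a \right)} = \sqrt{-8} = 2 i \sqrt{2}$)
$u{\left(Y \right)} = 54$ ($u{\left(Y \right)} = 54 + 9 \left(Y - Y\right) = 54 + 9 \cdot 0 = 54 + 0 = 54$)
$u{\left(-4 \right)} + w{\left(8 \right)} = 54 + 2 i \sqrt{2}$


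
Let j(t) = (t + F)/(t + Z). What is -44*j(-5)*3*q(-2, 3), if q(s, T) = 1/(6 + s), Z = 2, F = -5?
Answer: -110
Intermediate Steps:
j(t) = (-5 + t)/(2 + t) (j(t) = (t - 5)/(t + 2) = (-5 + t)/(2 + t))
-44*j(-5)*3*q(-2, 3) = -44*((-5 - 5)/(2 - 5))*3/(6 - 2) = -44*(-10/(-3))*3/4 = -44*-⅓*(-10)*3/4 = -44*(10/3)*3/4 = -440/4 = -44*5/2 = -110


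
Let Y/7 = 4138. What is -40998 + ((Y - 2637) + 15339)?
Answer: 670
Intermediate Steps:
Y = 28966 (Y = 7*4138 = 28966)
-40998 + ((Y - 2637) + 15339) = -40998 + ((28966 - 2637) + 15339) = -40998 + (26329 + 15339) = -40998 + 41668 = 670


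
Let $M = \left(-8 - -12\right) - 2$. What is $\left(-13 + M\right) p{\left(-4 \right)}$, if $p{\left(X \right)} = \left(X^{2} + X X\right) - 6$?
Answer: $-286$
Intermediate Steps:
$p{\left(X \right)} = -6 + 2 X^{2}$ ($p{\left(X \right)} = \left(X^{2} + X^{2}\right) - 6 = 2 X^{2} - 6 = -6 + 2 X^{2}$)
$M = 2$ ($M = \left(-8 + 12\right) - 2 = 4 - 2 = 2$)
$\left(-13 + M\right) p{\left(-4 \right)} = \left(-13 + 2\right) \left(-6 + 2 \left(-4\right)^{2}\right) = - 11 \left(-6 + 2 \cdot 16\right) = - 11 \left(-6 + 32\right) = \left(-11\right) 26 = -286$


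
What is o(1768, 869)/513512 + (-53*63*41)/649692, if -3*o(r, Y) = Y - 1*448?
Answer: -5865871061/27802053192 ≈ -0.21099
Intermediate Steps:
o(r, Y) = 448/3 - Y/3 (o(r, Y) = -(Y - 1*448)/3 = -(Y - 448)/3 = -(-448 + Y)/3 = 448/3 - Y/3)
o(1768, 869)/513512 + (-53*63*41)/649692 = (448/3 - ⅓*869)/513512 + (-53*63*41)/649692 = (448/3 - 869/3)*(1/513512) - 3339*41*(1/649692) = -421/3*1/513512 - 136899*1/649692 = -421/1540536 - 15211/72188 = -5865871061/27802053192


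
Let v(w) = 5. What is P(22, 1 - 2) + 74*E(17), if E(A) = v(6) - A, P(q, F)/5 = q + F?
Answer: -783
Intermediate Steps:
P(q, F) = 5*F + 5*q (P(q, F) = 5*(q + F) = 5*(F + q) = 5*F + 5*q)
E(A) = 5 - A
P(22, 1 - 2) + 74*E(17) = (5*(1 - 2) + 5*22) + 74*(5 - 1*17) = (5*(-1) + 110) + 74*(5 - 17) = (-5 + 110) + 74*(-12) = 105 - 888 = -783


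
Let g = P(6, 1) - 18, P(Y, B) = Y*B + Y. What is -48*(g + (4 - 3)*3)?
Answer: 144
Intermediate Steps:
P(Y, B) = Y + B*Y (P(Y, B) = B*Y + Y = Y + B*Y)
g = -6 (g = 6*(1 + 1) - 18 = 6*2 - 18 = 12 - 18 = -6)
-48*(g + (4 - 3)*3) = -48*(-6 + (4 - 3)*3) = -48*(-6 + 1*3) = -48*(-6 + 3) = -48*(-3) = 144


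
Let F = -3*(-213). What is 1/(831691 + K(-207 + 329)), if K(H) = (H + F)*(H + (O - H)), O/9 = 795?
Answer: 1/6276646 ≈ 1.5932e-7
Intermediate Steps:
O = 7155 (O = 9*795 = 7155)
F = 639
K(H) = 4572045 + 7155*H (K(H) = (H + 639)*(H + (7155 - H)) = (639 + H)*7155 = 4572045 + 7155*H)
1/(831691 + K(-207 + 329)) = 1/(831691 + (4572045 + 7155*(-207 + 329))) = 1/(831691 + (4572045 + 7155*122)) = 1/(831691 + (4572045 + 872910)) = 1/(831691 + 5444955) = 1/6276646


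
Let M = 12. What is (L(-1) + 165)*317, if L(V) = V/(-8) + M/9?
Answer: 1266415/24 ≈ 52767.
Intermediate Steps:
L(V) = 4/3 - V/8 (L(V) = V/(-8) + 12/9 = V*(-⅛) + 12*(⅑) = -V/8 + 4/3 = 4/3 - V/8)
(L(-1) + 165)*317 = ((4/3 - ⅛*(-1)) + 165)*317 = ((4/3 + ⅛) + 165)*317 = (35/24 + 165)*317 = (3995/24)*317 = 1266415/24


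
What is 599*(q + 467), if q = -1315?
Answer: -507952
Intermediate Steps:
599*(q + 467) = 599*(-1315 + 467) = 599*(-848) = -507952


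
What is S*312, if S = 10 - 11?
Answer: -312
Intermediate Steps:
S = -1
S*312 = -1*312 = -312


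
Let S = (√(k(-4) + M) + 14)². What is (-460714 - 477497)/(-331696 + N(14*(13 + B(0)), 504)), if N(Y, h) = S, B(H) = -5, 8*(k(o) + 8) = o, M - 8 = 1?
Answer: 1244065909578/439567672433 + 52539816*√2/439567672433 ≈ 2.8304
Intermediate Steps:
M = 9 (M = 8 + 1 = 9)
k(o) = -8 + o/8
S = (14 + √2/2)² (S = (√((-8 + (⅛)*(-4)) + 9) + 14)² = (√((-8 - ½) + 9) + 14)² = (√(-17/2 + 9) + 14)² = (√(½) + 14)² = (√2/2 + 14)² = (14 + √2/2)² ≈ 216.30)
N(Y, h) = (28 + √2)²/4
(-460714 - 477497)/(-331696 + N(14*(13 + B(0)), 504)) = (-460714 - 477497)/(-331696 + (28 + √2)²/4) = -938211/(-331696 + (28 + √2)²/4)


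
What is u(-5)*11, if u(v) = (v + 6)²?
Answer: 11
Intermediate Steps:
u(v) = (6 + v)²
u(-5)*11 = (6 - 5)²*11 = 1²*11 = 1*11 = 11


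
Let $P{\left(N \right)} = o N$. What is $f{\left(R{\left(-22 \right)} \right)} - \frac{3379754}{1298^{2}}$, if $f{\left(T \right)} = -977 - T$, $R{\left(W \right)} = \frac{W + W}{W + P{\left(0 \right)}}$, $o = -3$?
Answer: $- \frac{826401435}{842402} \approx -981.01$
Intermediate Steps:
$P{\left(N \right)} = - 3 N$
$R{\left(W \right)} = 2$ ($R{\left(W \right)} = \frac{W + W}{W - 0} = \frac{2 W}{W + 0} = \frac{2 W}{W} = 2$)
$f{\left(R{\left(-22 \right)} \right)} - \frac{3379754}{1298^{2}} = \left(-977 - 2\right) - \frac{3379754}{1298^{2}} = \left(-977 - 2\right) - \frac{3379754}{1684804} = -979 - \frac{1689877}{842402} = - \frac{826401435}{842402}$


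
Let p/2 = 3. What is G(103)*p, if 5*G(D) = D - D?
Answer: 0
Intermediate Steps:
p = 6 (p = 2*3 = 6)
G(D) = 0 (G(D) = (D - D)/5 = (1/5)*0 = 0)
G(103)*p = 0*6 = 0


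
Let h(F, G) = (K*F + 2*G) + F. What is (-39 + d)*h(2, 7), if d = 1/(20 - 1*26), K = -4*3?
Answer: 940/3 ≈ 313.33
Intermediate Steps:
K = -12
h(F, G) = -11*F + 2*G (h(F, G) = (-12*F + 2*G) + F = -11*F + 2*G)
d = -1/6 (d = 1/(20 - 26) = 1/(-6) = -1/6 ≈ -0.16667)
(-39 + d)*h(2, 7) = (-39 - 1/6)*(-11*2 + 2*7) = -235*(-22 + 14)/6 = -235/6*(-8) = 940/3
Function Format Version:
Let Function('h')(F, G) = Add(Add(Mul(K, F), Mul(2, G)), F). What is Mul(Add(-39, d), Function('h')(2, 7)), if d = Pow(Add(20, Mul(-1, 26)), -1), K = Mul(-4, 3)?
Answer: Rational(940, 3) ≈ 313.33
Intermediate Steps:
K = -12
Function('h')(F, G) = Add(Mul(-11, F), Mul(2, G)) (Function('h')(F, G) = Add(Add(Mul(-12, F), Mul(2, G)), F) = Add(Mul(-11, F), Mul(2, G)))
d = Rational(-1, 6) (d = Pow(Add(20, -26), -1) = Pow(-6, -1) = Rational(-1, 6) ≈ -0.16667)
Mul(Add(-39, d), Function('h')(2, 7)) = Mul(Add(-39, Rational(-1, 6)), Add(Mul(-11, 2), Mul(2, 7))) = Mul(Rational(-235, 6), Add(-22, 14)) = Mul(Rational(-235, 6), -8) = Rational(940, 3)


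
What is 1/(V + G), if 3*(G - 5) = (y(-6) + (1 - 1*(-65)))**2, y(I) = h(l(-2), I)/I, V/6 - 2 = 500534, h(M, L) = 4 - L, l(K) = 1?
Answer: 27/81124216 ≈ 3.3282e-7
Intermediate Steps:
V = 3003216 (V = 12 + 6*500534 = 12 + 3003204 = 3003216)
y(I) = (4 - I)/I
G = 37384/27 (G = 5 + ((4 - 1*(-6))/(-6) + (1 - 1*(-65)))**2/3 = 5 + (-(4 + 6)/6 + (1 + 65))**2/3 = 5 + (-1/6*10 + 66)**2/3 = 5 + (-5/3 + 66)**2/3 = 5 + (193/3)**2/3 = 5 + (1/3)*(37249/9) = 5 + 37249/27 = 37384/27 ≈ 1384.6)
1/(V + G) = 1/(3003216 + 37384/27) = 1/(81124216/27) = 27/81124216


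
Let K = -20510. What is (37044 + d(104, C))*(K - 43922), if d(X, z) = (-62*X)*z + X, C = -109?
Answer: -47678391360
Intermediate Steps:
d(X, z) = X - 62*X*z (d(X, z) = -62*X*z + X = X - 62*X*z)
(37044 + d(104, C))*(K - 43922) = (37044 + 104*(1 - 62*(-109)))*(-20510 - 43922) = (37044 + 104*(1 + 6758))*(-64432) = (37044 + 104*6759)*(-64432) = (37044 + 702936)*(-64432) = 739980*(-64432) = -47678391360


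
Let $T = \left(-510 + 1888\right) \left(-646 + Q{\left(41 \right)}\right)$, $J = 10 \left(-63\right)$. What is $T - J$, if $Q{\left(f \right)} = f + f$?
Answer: $-776562$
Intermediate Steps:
$Q{\left(f \right)} = 2 f$
$J = -630$
$T = -777192$ ($T = \left(-510 + 1888\right) \left(-646 + 2 \cdot 41\right) = 1378 \left(-646 + 82\right) = 1378 \left(-564\right) = -777192$)
$T - J = -777192 - -630 = -777192 + 630 = -776562$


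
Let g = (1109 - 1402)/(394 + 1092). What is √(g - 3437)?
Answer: 5*I*√303600202/1486 ≈ 58.628*I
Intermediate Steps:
g = -293/1486 ≈ -0.19717
√(g - 3437) = √(-293/1486 - 3437) = √(-5107675/1486) = 5*I*√303600202/1486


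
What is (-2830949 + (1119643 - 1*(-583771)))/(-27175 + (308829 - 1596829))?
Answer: 225507/263035 ≈ 0.85733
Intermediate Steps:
(-2830949 + (1119643 - 1*(-583771)))/(-27175 + (308829 - 1596829)) = (-2830949 + (1119643 + 583771))/(-27175 - 1288000) = (-2830949 + 1703414)/(-1315175) = -1127535*(-1/1315175) = 225507/263035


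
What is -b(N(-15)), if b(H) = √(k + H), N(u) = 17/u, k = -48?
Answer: -I*√11055/15 ≈ -7.0095*I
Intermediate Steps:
b(H) = √(-48 + H)
-b(N(-15)) = -√(-48 + 17/(-15)) = -√(-48 + 17*(-1/15)) = -√(-48 - 17/15) = -√(-737/15) = -I*√11055/15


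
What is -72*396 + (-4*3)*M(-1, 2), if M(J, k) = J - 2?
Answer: -28476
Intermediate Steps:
M(J, k) = -2 + J
-72*396 + (-4*3)*M(-1, 2) = -72*396 + (-4*3)*(-2 - 1) = -28512 - 12*(-3) = -28512 + 36 = -28476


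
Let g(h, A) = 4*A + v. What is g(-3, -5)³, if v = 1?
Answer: -6859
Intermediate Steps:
g(h, A) = 1 + 4*A (g(h, A) = 4*A + 1 = 1 + 4*A)
g(-3, -5)³ = (1 + 4*(-5))³ = (1 - 20)³ = (-19)³ = -6859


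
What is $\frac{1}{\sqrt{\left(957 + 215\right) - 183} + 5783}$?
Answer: $\frac{5783}{33442100} - \frac{\sqrt{989}}{33442100} \approx 0.00017199$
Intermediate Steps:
$\frac{1}{\sqrt{\left(957 + 215\right) - 183} + 5783} = \frac{1}{\sqrt{1172 - 183} + 5783} = \frac{1}{\sqrt{989} + 5783} = \frac{1}{5783 + \sqrt{989}}$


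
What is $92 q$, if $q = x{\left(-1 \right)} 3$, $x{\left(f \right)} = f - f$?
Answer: $0$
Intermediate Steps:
$x{\left(f \right)} = 0$
$q = 0$ ($q = 0 \cdot 3 = 0$)
$92 q = 92 \cdot 0 = 0$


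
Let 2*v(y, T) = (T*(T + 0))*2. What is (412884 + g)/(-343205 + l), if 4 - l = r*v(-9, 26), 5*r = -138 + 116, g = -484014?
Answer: 355650/1701133 ≈ 0.20907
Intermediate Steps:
v(y, T) = T² (v(y, T) = ((T*(T + 0))*2)/2 = ((T*T)*2)/2 = (T²*2)/2 = (2*T²)/2 = T²)
r = -22/5 (r = (-138 + 116)/5 = (⅕)*(-22) = -22/5 ≈ -4.4000)
l = 14892/5 (l = 4 - (-22)*26²/5 = 4 - (-22)*676/5 = 4 - 1*(-14872/5) = 4 + 14872/5 = 14892/5 ≈ 2978.4)
(412884 + g)/(-343205 + l) = (412884 - 484014)/(-343205 + 14892/5) = -71130/(-1701133/5) = -71130*(-5/1701133) = 355650/1701133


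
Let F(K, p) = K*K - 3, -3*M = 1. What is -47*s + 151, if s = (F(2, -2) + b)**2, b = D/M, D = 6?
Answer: -13432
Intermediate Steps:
M = -1/3 (M = -1/3*1 = -1/3 ≈ -0.33333)
F(K, p) = -3 + K**2 (F(K, p) = K**2 - 3 = -3 + K**2)
b = -18 (b = 6/(-1/3) = 6*(-3) = -18)
s = 289 (s = ((-3 + 2**2) - 18)**2 = ((-3 + 4) - 18)**2 = (1 - 18)**2 = (-17)**2 = 289)
-47*s + 151 = -47*289 + 151 = -13583 + 151 = -13432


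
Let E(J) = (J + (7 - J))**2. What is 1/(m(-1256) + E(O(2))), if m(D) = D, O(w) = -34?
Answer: -1/1207 ≈ -0.00082850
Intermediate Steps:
E(J) = 49 (E(J) = 7**2 = 49)
1/(m(-1256) + E(O(2))) = 1/(-1256 + 49) = 1/(-1207) = -1/1207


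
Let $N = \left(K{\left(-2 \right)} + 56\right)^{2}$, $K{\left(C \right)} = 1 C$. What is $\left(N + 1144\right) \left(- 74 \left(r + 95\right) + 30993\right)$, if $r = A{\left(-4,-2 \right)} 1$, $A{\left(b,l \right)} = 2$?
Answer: $96688900$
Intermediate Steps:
$K{\left(C \right)} = C$
$N = 2916$ ($N = \left(-2 + 56\right)^{2} = 54^{2} = 2916$)
$r = 2$ ($r = 2 \cdot 1 = 2$)
$\left(N + 1144\right) \left(- 74 \left(r + 95\right) + 30993\right) = \left(2916 + 1144\right) \left(- 74 \left(2 + 95\right) + 30993\right) = 4060 \left(\left(-74\right) 97 + 30993\right) = 4060 \left(-7178 + 30993\right) = 4060 \cdot 23815 = 96688900$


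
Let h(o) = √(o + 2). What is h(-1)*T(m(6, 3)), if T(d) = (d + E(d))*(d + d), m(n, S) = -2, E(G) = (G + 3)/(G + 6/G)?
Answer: 44/5 ≈ 8.8000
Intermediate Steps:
E(G) = (3 + G)/(G + 6/G)
h(o) = √(2 + o)
T(d) = 2*d*(d + d*(3 + d)/(6 + d²)) (T(d) = (d + d*(3 + d)/(6 + d²))*(d + d) = (d + d*(3 + d)/(6 + d²))*(2*d) = 2*d*(d + d*(3 + d)/(6 + d²)))
h(-1)*T(m(6, 3)) = √(2 - 1)*(2*(-2)²*(9 - 2 + (-2)²)/(6 + (-2)²)) = √1*(2*4*(9 - 2 + 4)/(6 + 4)) = 1*(2*4*11/10) = 1*(2*4*(⅒)*11) = 1*(44/5) = 44/5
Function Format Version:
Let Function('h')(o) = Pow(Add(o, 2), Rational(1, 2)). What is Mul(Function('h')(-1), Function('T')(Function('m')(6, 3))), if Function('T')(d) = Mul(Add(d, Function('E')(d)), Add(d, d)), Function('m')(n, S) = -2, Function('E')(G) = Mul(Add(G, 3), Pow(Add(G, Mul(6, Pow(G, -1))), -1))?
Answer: Rational(44, 5) ≈ 8.8000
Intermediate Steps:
Function('E')(G) = Mul(Pow(Add(G, Mul(6, Pow(G, -1))), -1), Add(3, G)) (Function('E')(G) = Mul(Add(3, G), Pow(Add(G, Mul(6, Pow(G, -1))), -1)) = Mul(Pow(Add(G, Mul(6, Pow(G, -1))), -1), Add(3, G)))
Function('h')(o) = Pow(Add(2, o), Rational(1, 2))
Function('T')(d) = Mul(2, d, Add(d, Mul(d, Pow(Add(6, Pow(d, 2)), -1), Add(3, d)))) (Function('T')(d) = Mul(Add(d, Mul(d, Pow(Add(6, Pow(d, 2)), -1), Add(3, d))), Add(d, d)) = Mul(Add(d, Mul(d, Pow(Add(6, Pow(d, 2)), -1), Add(3, d))), Mul(2, d)) = Mul(2, d, Add(d, Mul(d, Pow(Add(6, Pow(d, 2)), -1), Add(3, d)))))
Mul(Function('h')(-1), Function('T')(Function('m')(6, 3))) = Mul(Pow(Add(2, -1), Rational(1, 2)), Mul(2, Pow(-2, 2), Pow(Add(6, Pow(-2, 2)), -1), Add(9, -2, Pow(-2, 2)))) = Mul(Pow(1, Rational(1, 2)), Mul(2, 4, Pow(Add(6, 4), -1), Add(9, -2, 4))) = Mul(1, Mul(2, 4, Pow(10, -1), 11)) = Mul(1, Mul(2, 4, Rational(1, 10), 11)) = Mul(1, Rational(44, 5)) = Rational(44, 5)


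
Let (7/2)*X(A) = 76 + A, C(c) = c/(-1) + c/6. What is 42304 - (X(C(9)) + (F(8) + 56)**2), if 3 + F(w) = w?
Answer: 269944/7 ≈ 38563.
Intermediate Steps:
F(w) = -3 + w
C(c) = -5*c/6 (C(c) = c*(-1) + c*(1/6) = -c + c/6 = -5*c/6)
X(A) = 152/7 + 2*A/7 (X(A) = 2*(76 + A)/7 = 152/7 + 2*A/7)
42304 - (X(C(9)) + (F(8) + 56)**2) = 42304 - ((152/7 + 2*(-5/6*9)/7) + ((-3 + 8) + 56)**2) = 42304 - ((152/7 + (2/7)*(-15/2)) + (5 + 56)**2) = 42304 - ((152/7 - 15/7) + 61**2) = 42304 - (137/7 + 3721) = 42304 - 1*26184/7 = 42304 - 26184/7 = 269944/7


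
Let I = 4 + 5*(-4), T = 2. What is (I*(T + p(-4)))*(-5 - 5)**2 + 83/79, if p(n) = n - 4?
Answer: 758483/79 ≈ 9601.0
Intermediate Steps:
p(n) = -4 + n
I = -16 (I = 4 - 20 = -16)
(I*(T + p(-4)))*(-5 - 5)**2 + 83/79 = (-16*(2 + (-4 - 4)))*(-5 - 5)**2 + 83/79 = -16*(2 - 8)*(-10)**2 + 83*(1/79) = -16*(-6)*100 + 83/79 = 96*100 + 83/79 = 9600 + 83/79 = 758483/79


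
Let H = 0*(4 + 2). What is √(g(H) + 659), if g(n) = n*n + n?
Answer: √659 ≈ 25.671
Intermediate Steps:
H = 0 (H = 0*6 = 0)
g(n) = n + n² (g(n) = n² + n = n + n²)
√(g(H) + 659) = √(0*(1 + 0) + 659) = √(0*1 + 659) = √(0 + 659) = √659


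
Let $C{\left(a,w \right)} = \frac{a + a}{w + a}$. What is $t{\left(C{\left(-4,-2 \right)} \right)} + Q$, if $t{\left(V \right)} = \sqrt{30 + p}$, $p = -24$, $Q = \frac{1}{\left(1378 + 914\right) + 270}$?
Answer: $\frac{1}{2562} + \sqrt{6} \approx 2.4499$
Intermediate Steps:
$C{\left(a,w \right)} = \frac{2 a}{a + w}$
$Q = \frac{1}{2562}$ ($Q = \frac{1}{2292 + 270} = \frac{1}{2562} \approx 0.00039032$)
$t{\left(V \right)} = \sqrt{6}$ ($t{\left(V \right)} = \sqrt{30 - 24} = \sqrt{6}$)
$t{\left(C{\left(-4,-2 \right)} \right)} + Q = \sqrt{6} + \frac{1}{2562} = \frac{1}{2562} + \sqrt{6}$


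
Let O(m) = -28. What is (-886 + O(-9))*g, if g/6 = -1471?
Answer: 8066964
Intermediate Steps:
g = -8826 (g = 6*(-1471) = -8826)
(-886 + O(-9))*g = (-886 - 28)*(-8826) = -914*(-8826) = 8066964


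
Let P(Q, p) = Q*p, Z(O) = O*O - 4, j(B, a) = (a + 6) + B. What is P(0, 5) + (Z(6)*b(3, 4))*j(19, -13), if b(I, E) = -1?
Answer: -384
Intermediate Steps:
j(B, a) = 6 + B + a (j(B, a) = (6 + a) + B = 6 + B + a)
Z(O) = -4 + O**2 (Z(O) = O**2 - 4 = -4 + O**2)
P(0, 5) + (Z(6)*b(3, 4))*j(19, -13) = 0*5 + ((-4 + 6**2)*(-1))*(6 + 19 - 13) = 0 + ((-4 + 36)*(-1))*12 = 0 + (32*(-1))*12 = 0 - 32*12 = 0 - 384 = -384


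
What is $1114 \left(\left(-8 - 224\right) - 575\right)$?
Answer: $-898998$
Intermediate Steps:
$1114 \left(\left(-8 - 224\right) - 575\right) = 1114 \left(-232 - 575\right) = 1114 \left(-807\right) = -898998$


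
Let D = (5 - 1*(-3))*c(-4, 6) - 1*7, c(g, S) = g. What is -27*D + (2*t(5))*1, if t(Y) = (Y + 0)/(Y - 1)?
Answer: 2111/2 ≈ 1055.5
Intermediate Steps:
t(Y) = Y/(-1 + Y)
D = -39 (D = (5 - 1*(-3))*(-4) - 1*7 = (5 + 3)*(-4) - 7 = 8*(-4) - 7 = -32 - 7 = -39)
-27*D + (2*t(5))*1 = -27*(-39) + (2*(5/(-1 + 5)))*1 = 1053 + (2*(5/4))*1 = 1053 + (5/2)*1 = 1053 + 5/2 = 2111/2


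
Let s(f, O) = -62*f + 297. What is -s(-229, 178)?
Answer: -14495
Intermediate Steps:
s(f, O) = 297 - 62*f
-s(-229, 178) = -(297 - 62*(-229)) = -(297 + 14198) = -1*14495 = -14495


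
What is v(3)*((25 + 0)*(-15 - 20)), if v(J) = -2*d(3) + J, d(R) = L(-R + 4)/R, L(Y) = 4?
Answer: -875/3 ≈ -291.67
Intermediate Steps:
d(R) = 4/R
v(J) = -8/3 + J
v(3)*((25 + 0)*(-15 - 20)) = (-8/3 + 3)*((25 + 0)*(-15 - 20)) = (25*(-35))/3 = (⅓)*(-875) = -875/3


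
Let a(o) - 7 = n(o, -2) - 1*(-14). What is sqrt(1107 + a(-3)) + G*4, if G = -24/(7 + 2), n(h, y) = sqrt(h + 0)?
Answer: -32/3 + sqrt(1128 + I*sqrt(3)) ≈ 22.919 + 0.025786*I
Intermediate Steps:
n(h, y) = sqrt(h)
a(o) = 21 + sqrt(o) (a(o) = 7 + (sqrt(o) - 1*(-14)) = 7 + (sqrt(o) + 14) = 7 + (14 + sqrt(o)) = 21 + sqrt(o))
G = -8/3 (G = -24/9 = (1/9)*(-24) = -8/3 ≈ -2.6667)
sqrt(1107 + a(-3)) + G*4 = sqrt(1107 + (21 + sqrt(-3))) - 8/3*4 = sqrt(1107 + (21 + I*sqrt(3))) - 32/3 = sqrt(1128 + I*sqrt(3)) - 32/3 = -32/3 + sqrt(1128 + I*sqrt(3))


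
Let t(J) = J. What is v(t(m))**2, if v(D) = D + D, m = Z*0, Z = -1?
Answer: 0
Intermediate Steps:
m = 0 (m = -1*0 = 0)
v(D) = 2*D
v(t(m))**2 = (2*0)**2 = 0**2 = 0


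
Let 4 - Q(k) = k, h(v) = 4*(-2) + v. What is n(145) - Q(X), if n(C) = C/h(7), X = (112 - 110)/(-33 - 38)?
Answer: -10581/71 ≈ -149.03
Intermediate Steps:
X = -2/71 (X = 2/(-71) = 2*(-1/71) = -2/71 ≈ -0.028169)
h(v) = -8 + v
n(C) = -C (n(C) = C/(-8 + 7) = C/(-1) = C*(-1) = -C)
Q(k) = 4 - k
n(145) - Q(X) = -1*145 - (4 - 1*(-2/71)) = -145 - (4 + 2/71) = -145 - 1*286/71 = -145 - 286/71 = -10581/71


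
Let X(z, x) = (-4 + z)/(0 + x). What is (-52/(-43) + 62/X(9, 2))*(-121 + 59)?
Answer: -346704/215 ≈ -1612.6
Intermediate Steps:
X(z, x) = (-4 + z)/x
(-52/(-43) + 62/X(9, 2))*(-121 + 59) = (-52/(-43) + 62/(((-4 + 9)/2)))*(-121 + 59) = (-52*(-1/43) + 62/(((1/2)*5)))*(-62) = (52/43 + 62/(5/2))*(-62) = (52/43 + 62*(2/5))*(-62) = (52/43 + 124/5)*(-62) = (5592/215)*(-62) = -346704/215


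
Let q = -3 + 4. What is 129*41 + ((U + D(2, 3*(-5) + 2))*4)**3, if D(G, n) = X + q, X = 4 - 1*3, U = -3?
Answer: 5225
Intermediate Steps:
X = 1 (X = 4 - 3 = 1)
q = 1
D(G, n) = 2 (D(G, n) = 1 + 1 = 2)
129*41 + ((U + D(2, 3*(-5) + 2))*4)**3 = 129*41 + ((-3 + 2)*4)**3 = 5289 + (-1*4)**3 = 5289 + (-4)**3 = 5289 - 64 = 5225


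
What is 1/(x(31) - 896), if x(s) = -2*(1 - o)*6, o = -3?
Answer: -1/944 ≈ -0.0010593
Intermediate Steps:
x(s) = -48 (x(s) = -2*(1 - 1*(-3))*6 = -2*(1 + 3)*6 = -2*4*6 = -8*6 = -48)
1/(x(31) - 896) = 1/(-48 - 896) = 1/(-944) = -1/944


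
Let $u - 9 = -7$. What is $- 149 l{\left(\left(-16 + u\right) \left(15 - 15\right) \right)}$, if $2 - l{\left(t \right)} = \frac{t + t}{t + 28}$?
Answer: $-298$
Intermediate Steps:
$u = 2$ ($u = 9 - 7 = 2$)
$l{\left(t \right)} = 2 - \frac{2 t}{28 + t}$ ($l{\left(t \right)} = 2 - \frac{t + t}{t + 28} = 2 - \frac{2 t}{28 + t}$)
$- 149 l{\left(\left(-16 + u\right) \left(15 - 15\right) \right)} = - 149 \frac{56}{28 + \left(-16 + 2\right) \left(15 - 15\right)} = - 149 \frac{56}{28 - 0} = - 149 \frac{56}{28 + 0} = - 149 \cdot \frac{56}{28} = - 149 \cdot 56 \cdot \frac{1}{28} = \left(-149\right) 2 = -298$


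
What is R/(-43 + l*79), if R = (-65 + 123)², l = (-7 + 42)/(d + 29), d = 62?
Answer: -10933/41 ≈ -266.66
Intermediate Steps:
l = 5/13 (l = (-7 + 42)/(62 + 29) = 35/91 = 35*(1/91) = 5/13 ≈ 0.38462)
R = 3364 (R = 58² = 3364)
R/(-43 + l*79) = 3364/(-43 + (5/13)*79) = 3364/(-43 + 395/13) = 3364/(-164/13) = 3364*(-13/164) = -10933/41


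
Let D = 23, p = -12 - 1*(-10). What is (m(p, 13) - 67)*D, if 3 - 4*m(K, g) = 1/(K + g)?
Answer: -16767/11 ≈ -1524.3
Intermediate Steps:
p = -2 (p = -12 + 10 = -2)
m(K, g) = 3/4 - 1/(4*(K + g))
(m(p, 13) - 67)*D = ((-1 + 3*(-2) + 3*13)/(4*(-2 + 13)) - 67)*23 = ((1/4)*(-1 - 6 + 39)/11 - 67)*23 = ((1/4)*(1/11)*32 - 67)*23 = (8/11 - 67)*23 = -729/11*23 = -16767/11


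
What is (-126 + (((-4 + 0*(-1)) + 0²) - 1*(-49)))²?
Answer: 6561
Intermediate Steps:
(-126 + (((-4 + 0*(-1)) + 0²) - 1*(-49)))² = (-126 + (((-4 + 0) + 0) + 49))² = (-126 + ((-4 + 0) + 49))² = (-126 + (-4 + 49))² = (-126 + 45)² = (-81)² = 6561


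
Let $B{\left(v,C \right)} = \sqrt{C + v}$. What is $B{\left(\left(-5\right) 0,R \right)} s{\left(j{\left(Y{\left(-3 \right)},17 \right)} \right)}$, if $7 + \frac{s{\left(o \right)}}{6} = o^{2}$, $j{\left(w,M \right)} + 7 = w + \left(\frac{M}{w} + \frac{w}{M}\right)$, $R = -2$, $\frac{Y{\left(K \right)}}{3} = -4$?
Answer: $\frac{18276169 i \sqrt{2}}{6936} \approx 3726.4 i$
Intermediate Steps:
$Y{\left(K \right)} = -12$ ($Y{\left(K \right)} = 3 \left(-4\right) = -12$)
$j{\left(w,M \right)} = -7 + w + \frac{M}{w} + \frac{w}{M}$ ($j{\left(w,M \right)} = -7 + \left(w + \left(\frac{M}{w} + \frac{w}{M}\right)\right) = -7 + \left(w + \frac{M}{w} + \frac{w}{M}\right) = -7 + w + \frac{M}{w} + \frac{w}{M}$)
$s{\left(o \right)} = -42 + 6 o^{2}$
$B{\left(\left(-5\right) 0,R \right)} s{\left(j{\left(Y{\left(-3 \right)},17 \right)} \right)} = \sqrt{-2 - 0} \left(-42 + 6 \left(-7 - 12 + \frac{17}{-12} - \frac{12}{17}\right)^{2}\right) = \sqrt{-2 + 0} \left(-42 + 6 \left(-7 - 12 + 17 \left(- \frac{1}{12}\right) - \frac{12}{17}\right)^{2}\right) = \sqrt{-2} \left(-42 + 6 \left(-7 - 12 - \frac{17}{12} - \frac{12}{17}\right)^{2}\right) = i \sqrt{2} \left(-42 + 6 \left(- \frac{4309}{204}\right)^{2}\right) = i \sqrt{2} \left(-42 + 6 \cdot \frac{18567481}{41616}\right) = i \sqrt{2} \left(-42 + \frac{18567481}{6936}\right) = i \sqrt{2} \cdot \frac{18276169}{6936} = \frac{18276169 i \sqrt{2}}{6936}$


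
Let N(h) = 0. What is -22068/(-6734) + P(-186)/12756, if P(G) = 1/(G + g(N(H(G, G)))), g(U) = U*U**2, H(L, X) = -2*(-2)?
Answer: 26179441577/7988598072 ≈ 3.2771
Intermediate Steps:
H(L, X) = 4
g(U) = U**3
P(G) = 1/G (P(G) = 1/(G + 0**3) = 1/(G + 0) = 1/G)
-22068/(-6734) + P(-186)/12756 = -22068/(-6734) + 1/(-186*12756) = -22068*(-1/6734) - 1/186*1/12756 = 11034/3367 - 1/2372616 = 26179441577/7988598072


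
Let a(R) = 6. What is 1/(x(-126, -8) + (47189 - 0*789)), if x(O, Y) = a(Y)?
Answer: 1/47195 ≈ 2.1189e-5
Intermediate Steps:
x(O, Y) = 6
1/(x(-126, -8) + (47189 - 0*789)) = 1/(6 + (47189 - 0*789)) = 1/(6 + (47189 - 1*0)) = 1/(6 + (47189 + 0)) = 1/(6 + 47189) = 1/47195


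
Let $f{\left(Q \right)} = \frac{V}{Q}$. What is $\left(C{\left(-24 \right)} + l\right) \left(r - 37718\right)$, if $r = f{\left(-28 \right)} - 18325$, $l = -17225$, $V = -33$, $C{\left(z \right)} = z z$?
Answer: $\frac{26125127979}{28} \approx 9.3304 \cdot 10^{8}$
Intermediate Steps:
$C{\left(z \right)} = z^{2}$
$f{\left(Q \right)} = - \frac{33}{Q}$
$r = - \frac{513067}{28}$ ($r = - \frac{33}{-28} - 18325 = \left(-33\right) \left(- \frac{1}{28}\right) - 18325 = \frac{33}{28} - 18325 = - \frac{513067}{28} \approx -18324.0$)
$\left(C{\left(-24 \right)} + l\right) \left(r - 37718\right) = \left(\left(-24\right)^{2} - 17225\right) \left(- \frac{513067}{28} - 37718\right) = \left(576 - 17225\right) \left(- \frac{1569171}{28}\right) = \left(-16649\right) \left(- \frac{1569171}{28}\right) = \frac{26125127979}{28}$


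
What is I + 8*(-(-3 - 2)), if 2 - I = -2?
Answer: 44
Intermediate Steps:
I = 4 (I = 2 - 1*(-2) = 2 + 2 = 4)
I + 8*(-(-3 - 2)) = 4 + 8*(-(-3 - 2)) = 4 + 8*(-1*(-5)) = 4 + 8*5 = 4 + 40 = 44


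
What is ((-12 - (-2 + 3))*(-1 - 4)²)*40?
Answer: -13000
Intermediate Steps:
((-12 - (-2 + 3))*(-1 - 4)²)*40 = ((-12 - 1*1)*(-5)²)*40 = ((-12 - 1)*25)*40 = -13*25*40 = -325*40 = -13000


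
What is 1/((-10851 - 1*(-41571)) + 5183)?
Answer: 1/35903 ≈ 2.7853e-5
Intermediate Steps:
1/((-10851 - 1*(-41571)) + 5183) = 1/((-10851 + 41571) + 5183) = 1/(30720 + 5183) = 1/35903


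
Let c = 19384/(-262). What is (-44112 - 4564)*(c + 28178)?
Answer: -179206827176/131 ≈ -1.3680e+9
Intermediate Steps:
c = -9692/131 (c = 19384*(-1/262) = -9692/131 ≈ -73.985)
(-44112 - 4564)*(c + 28178) = (-44112 - 4564)*(-9692/131 + 28178) = -48676*3681626/131 = -179206827176/131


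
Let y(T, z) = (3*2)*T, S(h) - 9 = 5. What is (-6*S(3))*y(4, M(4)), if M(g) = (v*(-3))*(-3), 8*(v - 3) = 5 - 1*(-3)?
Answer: -2016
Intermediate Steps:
v = 4 (v = 3 + (5 - 1*(-3))/8 = 3 + (5 + 3)/8 = 3 + (⅛)*8 = 3 + 1 = 4)
M(g) = 36 (M(g) = (4*(-3))*(-3) = -12*(-3) = 36)
S(h) = 14 (S(h) = 9 + 5 = 14)
y(T, z) = 6*T
(-6*S(3))*y(4, M(4)) = (-6*14)*(6*4) = -84*24 = -2016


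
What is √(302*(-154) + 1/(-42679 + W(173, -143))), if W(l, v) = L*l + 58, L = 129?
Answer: I*√133146079053/1692 ≈ 215.66*I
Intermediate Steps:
W(l, v) = 58 + 129*l (W(l, v) = 129*l + 58 = 58 + 129*l)
√(302*(-154) + 1/(-42679 + W(173, -143))) = √(302*(-154) + 1/(-42679 + (58 + 129*173))) = √(-46508 + 1/(-42679 + (58 + 22317))) = √(-46508 + 1/(-42679 + 22375)) = √(-46508 + 1/(-20304)) = √(-46508 - 1/20304) = √(-944298433/20304) = I*√133146079053/1692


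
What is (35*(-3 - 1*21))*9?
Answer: -7560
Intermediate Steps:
(35*(-3 - 1*21))*9 = (35*(-3 - 21))*9 = (35*(-24))*9 = -840*9 = -7560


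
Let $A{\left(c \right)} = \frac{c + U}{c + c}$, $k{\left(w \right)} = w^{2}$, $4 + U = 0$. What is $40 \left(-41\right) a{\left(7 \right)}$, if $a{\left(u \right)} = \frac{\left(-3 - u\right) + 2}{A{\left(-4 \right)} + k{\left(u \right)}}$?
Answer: $\frac{1312}{5} \approx 262.4$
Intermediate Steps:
$U = -4$ ($U = -4 + 0 = -4$)
$A{\left(c \right)} = \frac{-4 + c}{2 c}$ ($A{\left(c \right)} = \frac{c - 4}{c + c} = \frac{-4 + c}{2 c}$)
$a{\left(u \right)} = \frac{-1 - u}{1 + u^{2}}$ ($a{\left(u \right)} = \frac{\left(-3 - u\right) + 2}{\frac{-4 - 4}{2 \left(-4\right)} + u^{2}} = \frac{-1 - u}{\frac{1}{2} \left(- \frac{1}{4}\right) \left(-8\right) + u^{2}} = \frac{-1 - u}{1 + u^{2}}$)
$40 \left(-41\right) a{\left(7 \right)} = 40 \left(-41\right) \frac{-1 - 7}{1 + 7^{2}} = - 1640 \frac{-1 - 7}{1 + 49} = - 1640 \cdot \frac{1}{50} \left(-8\right) = \left(-1640\right) \left(- \frac{4}{25}\right) = \frac{1312}{5}$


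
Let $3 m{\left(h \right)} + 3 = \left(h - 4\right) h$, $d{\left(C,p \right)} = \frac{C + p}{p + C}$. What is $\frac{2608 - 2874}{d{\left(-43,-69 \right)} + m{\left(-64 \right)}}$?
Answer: $- \frac{399}{2176} \approx -0.18336$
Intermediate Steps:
$d{\left(C,p \right)} = 1$ ($d{\left(C,p \right)} = \frac{C + p}{C + p} = 1$)
$m{\left(h \right)} = -1 + \frac{h \left(-4 + h\right)}{3}$ ($m{\left(h \right)} = -1 + \frac{\left(h - 4\right) h}{3} = -1 + \frac{\left(-4 + h\right) h}{3} = -1 + \frac{h \left(-4 + h\right)}{3}$)
$\frac{2608 - 2874}{d{\left(-43,-69 \right)} + m{\left(-64 \right)}} = \frac{2608 - 2874}{1 - \left(- \frac{253}{3} - \frac{4096}{3}\right)} = - \frac{266}{1 + \left(-1 + \frac{256}{3} + \frac{1}{3} \cdot 4096\right)} = - \frac{266}{1 + \left(-1 + \frac{256}{3} + \frac{4096}{3}\right)} = - \frac{266}{1 + \frac{4349}{3}} = - \frac{266}{\frac{4352}{3}} = \left(-266\right) \frac{3}{4352} = - \frac{399}{2176}$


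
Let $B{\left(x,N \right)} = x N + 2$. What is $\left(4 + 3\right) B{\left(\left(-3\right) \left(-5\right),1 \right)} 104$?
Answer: $12376$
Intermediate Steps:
$B{\left(x,N \right)} = 2 + N x$ ($B{\left(x,N \right)} = N x + 2 = 2 + N x$)
$\left(4 + 3\right) B{\left(\left(-3\right) \left(-5\right),1 \right)} 104 = \left(4 + 3\right) \left(2 + 1 \left(\left(-3\right) \left(-5\right)\right)\right) 104 = 7 \left(2 + 1 \cdot 15\right) 104 = 7 \left(2 + 15\right) 104 = 7 \cdot 17 \cdot 104 = 119 \cdot 104 = 12376$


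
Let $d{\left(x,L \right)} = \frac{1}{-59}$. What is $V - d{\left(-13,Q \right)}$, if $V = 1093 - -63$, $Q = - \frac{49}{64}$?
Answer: $\frac{68205}{59} \approx 1156.0$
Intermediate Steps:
$Q = - \frac{49}{64}$ ($Q = \left(-49\right) \frac{1}{64} = - \frac{49}{64} \approx -0.76563$)
$d{\left(x,L \right)} = - \frac{1}{59}$
$V = 1156$ ($V = 1093 + 63 = 1156$)
$V - d{\left(-13,Q \right)} = 1156 - - \frac{1}{59} = 1156 + \frac{1}{59} = \frac{68205}{59}$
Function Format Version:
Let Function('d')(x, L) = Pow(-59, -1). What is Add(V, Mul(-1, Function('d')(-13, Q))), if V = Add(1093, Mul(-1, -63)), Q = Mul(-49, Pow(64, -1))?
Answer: Rational(68205, 59) ≈ 1156.0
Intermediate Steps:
Q = Rational(-49, 64) (Q = Mul(-49, Rational(1, 64)) = Rational(-49, 64) ≈ -0.76563)
Function('d')(x, L) = Rational(-1, 59)
V = 1156 (V = Add(1093, 63) = 1156)
Add(V, Mul(-1, Function('d')(-13, Q))) = Add(1156, Mul(-1, Rational(-1, 59))) = Add(1156, Rational(1, 59)) = Rational(68205, 59)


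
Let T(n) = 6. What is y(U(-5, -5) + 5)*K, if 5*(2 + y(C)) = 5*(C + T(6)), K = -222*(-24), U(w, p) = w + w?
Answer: -5328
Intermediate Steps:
U(w, p) = 2*w
K = 5328
y(C) = 4 + C (y(C) = -2 + (5*(C + 6))/5 = -2 + (5*(6 + C))/5 = -2 + (30 + 5*C)/5 = -2 + (6 + C) = 4 + C)
y(U(-5, -5) + 5)*K = (4 + (2*(-5) + 5))*5328 = (4 + (-10 + 5))*5328 = (4 - 5)*5328 = -1*5328 = -5328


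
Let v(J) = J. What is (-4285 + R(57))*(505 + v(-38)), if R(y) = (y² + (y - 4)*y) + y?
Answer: 953614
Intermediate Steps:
R(y) = y + y² + y*(-4 + y) (R(y) = (y² + (-4 + y)*y) + y = (y² + y*(-4 + y)) + y = y + y² + y*(-4 + y))
(-4285 + R(57))*(505 + v(-38)) = (-4285 + 57*(-3 + 2*57))*(505 - 38) = (-4285 + 57*(-3 + 114))*467 = (-4285 + 57*111)*467 = (-4285 + 6327)*467 = 2042*467 = 953614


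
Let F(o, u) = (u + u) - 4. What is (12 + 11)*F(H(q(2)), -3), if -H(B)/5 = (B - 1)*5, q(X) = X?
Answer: -230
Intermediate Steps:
H(B) = 25 - 25*B (H(B) = -5*(B - 1)*5 = -5*(-1 + B)*5 = -5*(-5 + 5*B) = 25 - 25*B)
F(o, u) = -4 + 2*u (F(o, u) = 2*u - 4 = -4 + 2*u)
(12 + 11)*F(H(q(2)), -3) = (12 + 11)*(-4 + 2*(-3)) = 23*(-4 - 6) = 23*(-10) = -230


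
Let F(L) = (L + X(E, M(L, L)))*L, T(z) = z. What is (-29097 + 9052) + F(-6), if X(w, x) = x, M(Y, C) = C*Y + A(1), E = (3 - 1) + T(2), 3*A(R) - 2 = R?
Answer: -20231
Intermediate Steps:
A(R) = ⅔ + R/3
E = 4 (E = (3 - 1) + 2 = 2 + 2 = 4)
M(Y, C) = 1 + C*Y (M(Y, C) = C*Y + (⅔ + (⅓)*1) = C*Y + (⅔ + ⅓) = C*Y + 1 = 1 + C*Y)
F(L) = L*(1 + L + L²) (F(L) = (L + (1 + L*L))*L = (L + (1 + L²))*L = (1 + L + L²)*L = L*(1 + L + L²))
(-29097 + 9052) + F(-6) = (-29097 + 9052) - 6*(1 - 6 + (-6)²) = -20045 - 6*(1 - 6 + 36) = -20045 - 6*31 = -20045 - 186 = -20231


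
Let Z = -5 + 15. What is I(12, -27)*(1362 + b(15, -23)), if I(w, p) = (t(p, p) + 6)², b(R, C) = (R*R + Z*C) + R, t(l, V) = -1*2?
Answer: 21952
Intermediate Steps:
Z = 10
t(l, V) = -2
b(R, C) = R + R² + 10*C (b(R, C) = (R*R + 10*C) + R = (R² + 10*C) + R = R + R² + 10*C)
I(w, p) = 16 (I(w, p) = (-2 + 6)² = 4² = 16)
I(12, -27)*(1362 + b(15, -23)) = 16*(1362 + (15 + 15² + 10*(-23))) = 16*(1362 + (15 + 225 - 230)) = 16*(1362 + 10) = 16*1372 = 21952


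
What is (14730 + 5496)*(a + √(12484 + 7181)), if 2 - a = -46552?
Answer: 941601204 + 60678*√2185 ≈ 9.4444e+8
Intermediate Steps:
a = 46554 (a = 2 - 1*(-46552) = 2 + 46552 = 46554)
(14730 + 5496)*(a + √(12484 + 7181)) = (14730 + 5496)*(46554 + √(12484 + 7181)) = 20226*(46554 + √19665) = 20226*(46554 + 3*√2185) = 941601204 + 60678*√2185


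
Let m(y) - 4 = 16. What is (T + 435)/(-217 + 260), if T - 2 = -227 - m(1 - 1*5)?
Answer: 190/43 ≈ 4.4186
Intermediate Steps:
m(y) = 20 (m(y) = 4 + 16 = 20)
T = -245 (T = 2 + (-227 - 1*20) = 2 + (-227 - 20) = 2 - 247 = -245)
(T + 435)/(-217 + 260) = (-245 + 435)/(-217 + 260) = 190/43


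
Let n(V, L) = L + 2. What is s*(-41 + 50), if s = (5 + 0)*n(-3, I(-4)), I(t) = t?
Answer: -90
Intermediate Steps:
n(V, L) = 2 + L
s = -10 (s = (5 + 0)*(2 - 4) = 5*(-2) = -10)
s*(-41 + 50) = -10*(-41 + 50) = -10*9 = -90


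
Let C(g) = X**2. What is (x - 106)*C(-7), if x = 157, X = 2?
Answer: 204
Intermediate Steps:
C(g) = 4 (C(g) = 2**2 = 4)
(x - 106)*C(-7) = (157 - 106)*4 = 51*4 = 204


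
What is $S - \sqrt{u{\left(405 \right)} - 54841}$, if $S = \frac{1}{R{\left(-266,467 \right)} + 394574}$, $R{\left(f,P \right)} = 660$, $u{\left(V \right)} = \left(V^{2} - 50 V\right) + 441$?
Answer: $\frac{1}{395234} - 25 \sqrt{143} \approx -298.96$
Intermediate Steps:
$u{\left(V \right)} = 441 + V^{2} - 50 V$
$S = \frac{1}{395234}$ ($S = \frac{1}{660 + 394574} = \frac{1}{395234} \approx 2.5301 \cdot 10^{-6}$)
$S - \sqrt{u{\left(405 \right)} - 54841} = \frac{1}{395234} - \sqrt{\left(441 + 405^{2} - 20250\right) - 54841} = \frac{1}{395234} - \sqrt{\left(441 + 164025 - 20250\right) - 54841} = \frac{1}{395234} - \sqrt{144216 - 54841} = \frac{1}{395234} - \sqrt{89375} = \frac{1}{395234} - 25 \sqrt{143}$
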